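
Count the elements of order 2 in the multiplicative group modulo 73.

1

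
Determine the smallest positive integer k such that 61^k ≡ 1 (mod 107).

Since 61 ∈ (Z/107Z)^×, its order divides φ(107) = 107 − 1 = 106 = 2 · 53.
Divisors of 106: 1, 2, 53, 106.
Check 61^d mod 107 for each divisor in increasing order:
61^1 ≡ 61 (mod 107)
61^2 ≡ 83 (mod 107)
61^53 ≡ 1 (mod 107) ✓
So ord_107(61) = 53.

53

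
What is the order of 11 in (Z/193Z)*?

64

By Lagrange's theorem, ord_193(11) divides φ(193) = 193 − 1 = 192 = 2^6 · 3.
Divisors of 192: 1, 2, 3, 4, 6, 8, 12, 16, 24, 32, 48, 64, 96, 192.
Evaluate successive powers at the divisors of 192:
11^1 ≡ 11 (mod 193)
11^2 ≡ 121 (mod 193)
11^3 ≡ 173 (mod 193)
11^4 ≡ 166 (mod 193)
11^6 ≡ 14 (mod 193)
11^8 ≡ 150 (mod 193)
11^12 ≡ 3 (mod 193)
11^16 ≡ 112 (mod 193)
11^24 ≡ 9 (mod 193)
11^32 ≡ 192 (mod 193)
11^48 ≡ 81 (mod 193)
11^64 ≡ 1 (mod 193) ✓
The smallest such exponent is 64, so the order of 11 is 64.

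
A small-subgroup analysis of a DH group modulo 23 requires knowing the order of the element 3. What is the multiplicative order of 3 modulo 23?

11

Since 3 ∈ (Z/23Z)^×, its order divides φ(23) = 23 − 1 = 22 = 2 · 11.
Divisors of 22: 1, 2, 11, 22.
Check 3^d mod 23 for each divisor in increasing order:
3^1 ≡ 3 (mod 23)
3^2 ≡ 9 (mod 23)
3^11 ≡ 1 (mod 23) ✓
The smallest such exponent is 11, so the order of 3 is 11.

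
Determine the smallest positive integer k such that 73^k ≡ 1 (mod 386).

The order of 73 must divide φ(386) = φ(2)·φ(193) = 1·192 = 192 = 2^6 · 3.
Divisors of 192: 1, 2, 3, 4, 6, 8, 12, 16, 24, 32, 48, 64, 96, 192.
Check 73^d mod 386 for each divisor in increasing order:
73^1 ≡ 73 (mod 386)
73^2 ≡ 311 (mod 386)
73^3 ≡ 315 (mod 386)
73^4 ≡ 221 (mod 386)
73^6 ≡ 23 (mod 386)
73^8 ≡ 205 (mod 386)
73^12 ≡ 143 (mod 386)
73^16 ≡ 337 (mod 386)
73^24 ≡ 377 (mod 386)
73^32 ≡ 85 (mod 386)
73^48 ≡ 81 (mod 386)
73^64 ≡ 277 (mod 386)
73^96 ≡ 385 (mod 386)
73^192 ≡ 1 (mod 386) ✓
So ord_386(73) = 192.

192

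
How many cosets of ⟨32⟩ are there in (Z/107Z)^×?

ord(32) | φ(107) = 107 − 1 = 106 = 2 · 53.
Divisors of 106: 1, 2, 53, 106.
Evaluate successive powers at the divisors of 106:
32^1 ≡ 32 (mod 107)
32^2 ≡ 61 (mod 107)
32^53 ≡ 106 (mod 107)
32^106 ≡ 1 (mod 107) ✓
So ord_107(32) = 106, hence |⟨32⟩| = 106.
[(Z/107Z)^× : ⟨32⟩] = 106/106 = 1.

1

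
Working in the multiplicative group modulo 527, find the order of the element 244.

80

The order of 244 must divide φ(527) = φ(17·31) = (17−1)·(31−1) = 16·30 = 480 = 2^5 · 3 · 5.
Divisors of 480: 1, 2, 3, 4, 5, 6, 8, 10, 12, 15, 16, 20, 24, 30, 32, 40, 48, 60, 80, 96, 120, 160, 240, 480.
Evaluate successive powers at the divisors of 480:
244^1 ≡ 244 (mod 527)
244^2 ≡ 512 (mod 527)
244^3 ≡ 29 (mod 527)
244^4 ≡ 225 (mod 527)
244^5 ≡ 92 (mod 527)
244^6 ≡ 314 (mod 527)
244^8 ≡ 33 (mod 527)
244^10 ≡ 32 (mod 527)
244^12 ≡ 47 (mod 527)
244^15 ≡ 309 (mod 527)
244^16 ≡ 35 (mod 527)
244^20 ≡ 497 (mod 527)
244^24 ≡ 101 (mod 527)
244^30 ≡ 94 (mod 527)
244^32 ≡ 171 (mod 527)
244^40 ≡ 373 (mod 527)
244^48 ≡ 188 (mod 527)
244^60 ≡ 404 (mod 527)
244^80 ≡ 1 (mod 527) ✓
Therefore the multiplicative order of 244 modulo 527 is 80.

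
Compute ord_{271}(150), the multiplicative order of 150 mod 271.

The order of 150 must divide φ(271) = 271 − 1 = 270 = 2 · 3^3 · 5.
Divisors of 270: 1, 2, 3, 5, 6, 9, 10, 15, 18, 27, 30, 45, 54, 90, 135, 270.
Evaluate successive powers at the divisors of 270:
150^1 ≡ 150 (mod 271)
150^2 ≡ 7 (mod 271)
150^3 ≡ 237 (mod 271)
150^5 ≡ 33 (mod 271)
150^6 ≡ 72 (mod 271)
150^9 ≡ 262 (mod 271)
150^10 ≡ 5 (mod 271)
150^15 ≡ 165 (mod 271)
150^18 ≡ 81 (mod 271)
150^27 ≡ 84 (mod 271)
150^30 ≡ 125 (mod 271)
150^45 ≡ 29 (mod 271)
150^54 ≡ 10 (mod 271)
150^90 ≡ 28 (mod 271)
150^135 ≡ 270 (mod 271)
150^270 ≡ 1 (mod 271) ✓
Hence ord(150) = 270.

270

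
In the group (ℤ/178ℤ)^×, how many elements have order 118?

0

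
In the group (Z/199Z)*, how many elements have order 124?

φ(199) = 199 − 1 = 198 = 2 · 3^2 · 11.
Since (Z/199Z)^× is cyclic of order 198, the number of elements of order d is φ(d) when d | 198 and 0 otherwise.
Since 124 ∤ 198, the count is 0.

0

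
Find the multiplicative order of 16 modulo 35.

3

Since 16 ∈ (Z/35Z)^×, its order divides φ(35) = φ(5·7) = (5−1)·(7−1) = 4·6 = 24 = 2^3 · 3.
Divisors of 24: 1, 2, 3, 4, 6, 8, 12, 24.
Evaluate successive powers at the divisors of 24:
16^1 ≡ 16 (mod 35)
16^2 ≡ 11 (mod 35)
16^3 ≡ 1 (mod 35) ✓
Therefore the multiplicative order of 16 modulo 35 is 3.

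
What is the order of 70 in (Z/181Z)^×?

By Lagrange's theorem, ord_181(70) divides φ(181) = 181 − 1 = 180 = 2^2 · 3^2 · 5.
Divisors of 180: 1, 2, 3, 4, 5, 6, 9, 10, 12, 15, 18, 20, 30, 36, 45, 60, 90, 180.
Compute 70^d (mod 181) for the divisors d until we hit 1:
70^1 ≡ 70
70^2 ≡ 13
70^3 ≡ 5
70^4 ≡ 169
70^5 ≡ 65
70^6 ≡ 25
70^9 ≡ 125
70^10 ≡ 62
70^12 ≡ 82
70^15 ≡ 48
70^18 ≡ 59
70^20 ≡ 43
70^30 ≡ 132
70^36 ≡ 42
70^45 ≡ 1
Therefore the multiplicative order of 70 modulo 181 is 45.

45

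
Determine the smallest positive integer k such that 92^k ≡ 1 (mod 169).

13

The order of 92 must divide φ(169) = φ(13^2) = 13·(13−1) = 156 = 2^2 · 3 · 13.
Divisors of 156: 1, 2, 3, 4, 6, 12, 13, 26, 39, 52, 78, 156.
Compute 92^d (mod 169) for the divisors d until we hit 1:
92^1 ≡ 92
92^2 ≡ 14
92^3 ≡ 105
92^4 ≡ 27
92^6 ≡ 40
92^12 ≡ 79
92^13 ≡ 1
Hence ord(92) = 13.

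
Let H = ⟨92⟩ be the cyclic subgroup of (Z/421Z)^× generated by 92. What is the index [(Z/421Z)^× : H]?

21

By Lagrange's theorem, ord_421(92) divides φ(421) = 421 − 1 = 420 = 2^2 · 3 · 5 · 7.
Divisors of 420: 1, 2, 3, 4, 5, 6, 7, 10, 12, 14, 15, 20, 21, 28, 30, 35, 42, 60, 70, 84, 105, 140, 210, 420.
Test each divisor d:
92^1 ≡ 92 (mod 421)
92^2 ≡ 44 (mod 421)
92^3 ≡ 259 (mod 421)
92^4 ≡ 252 (mod 421)
92^5 ≡ 29 (mod 421)
92^6 ≡ 142 (mod 421)
92^7 ≡ 13 (mod 421)
92^10 ≡ 420 (mod 421)
92^12 ≡ 377 (mod 421)
92^14 ≡ 169 (mod 421)
92^15 ≡ 392 (mod 421)
92^20 ≡ 1 (mod 421) ✓
So ord_421(92) = 20, hence |⟨92⟩| = 20.
[(Z/421Z)^× : ⟨92⟩] = 420/20 = 21.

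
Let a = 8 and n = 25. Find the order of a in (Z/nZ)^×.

20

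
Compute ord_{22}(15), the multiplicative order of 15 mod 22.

The order of 15 must divide φ(22) = φ(2)·φ(11) = 1·10 = 10 = 2 · 5.
Divisors of 10: 1, 2, 5, 10.
Test each divisor d:
15^1 ≡ 15
15^2 ≡ 5
15^5 ≡ 1
Therefore the multiplicative order of 15 modulo 22 is 5.

5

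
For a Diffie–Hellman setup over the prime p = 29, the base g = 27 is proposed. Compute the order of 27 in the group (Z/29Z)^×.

28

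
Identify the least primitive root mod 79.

φ(79) = 79 − 1 = 78 = 2 · 3 · 13.
g is a primitive root iff g^(78/q) ≢ 1 (mod 79) for each prime q ∈ {2, 3, 13}.
g = 2: 2^39 ≡ 1 — hits 1, so not a primitive root.
g = 3: 3^39 ≡ 78; 3^26 ≡ 23; 3^6 ≡ 18 — none is 1, so 3 is a primitive root.
Hence the least primitive root of 79 is 3.

3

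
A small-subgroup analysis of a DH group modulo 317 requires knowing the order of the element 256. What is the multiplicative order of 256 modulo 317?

79

ord(256) | φ(317) = 317 − 1 = 316 = 2^2 · 79.
Divisors of 316: 1, 2, 4, 79, 158, 316.
Compute 256^d (mod 317) for the divisors d until we hit 1:
256^1 ≡ 256
256^2 ≡ 234
256^4 ≡ 232
256^79 ≡ 1
So ord_317(256) = 79.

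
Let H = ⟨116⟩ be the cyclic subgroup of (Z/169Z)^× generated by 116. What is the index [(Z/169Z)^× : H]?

ord(116) | φ(169) = φ(13^2) = 13·(13−1) = 156 = 2^2 · 3 · 13.
Divisors of 156: 1, 2, 3, 4, 6, 12, 13, 26, 39, 52, 78, 156.
Check 116^d mod 169 for each divisor in increasing order:
116^1 ≡ 116 (mod 169)
116^2 ≡ 105 (mod 169)
116^3 ≡ 12 (mod 169)
116^4 ≡ 40 (mod 169)
116^6 ≡ 144 (mod 169)
116^12 ≡ 118 (mod 169)
116^13 ≡ 168 (mod 169)
116^26 ≡ 1 (mod 169) ✓
Thus |⟨116⟩| = ord(116) = 26.
[(Z/169Z)^× : ⟨116⟩] = 156/26 = 6.

6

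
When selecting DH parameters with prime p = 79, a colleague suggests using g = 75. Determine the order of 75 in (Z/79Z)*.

78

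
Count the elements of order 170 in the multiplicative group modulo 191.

0

φ(191) = 191 − 1 = 190 = 2 · 5 · 19.
Since (Z/191Z)^× is cyclic of order 190, the number of elements of order d is φ(d) when d | 190 and 0 otherwise.
Since 170 ∤ 190, the count is 0.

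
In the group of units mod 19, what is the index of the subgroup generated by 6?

2

By Lagrange's theorem, ord_19(6) divides φ(19) = 19 − 1 = 18 = 2 · 3^2.
Divisors of 18: 1, 2, 3, 6, 9, 18.
Evaluate successive powers at the divisors of 18:
6^1 ≡ 6 (mod 19)
6^2 ≡ 17 (mod 19)
6^3 ≡ 7 (mod 19)
6^6 ≡ 11 (mod 19)
6^9 ≡ 1 (mod 19) ✓
The order of 6 is 9, so the subgroup it generates has 9 elements.
[(Z/19Z)^× : ⟨6⟩] = 18/9 = 2.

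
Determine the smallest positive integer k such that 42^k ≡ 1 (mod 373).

Since 42 ∈ (Z/373Z)^×, its order divides φ(373) = 373 − 1 = 372 = 2^2 · 3 · 31.
Divisors of 372: 1, 2, 3, 4, 6, 12, 31, 62, 93, 124, 186, 372.
Check 42^d mod 373 for each divisor in increasing order:
42^1 ≡ 42
42^2 ≡ 272
42^3 ≡ 234
42^4 ≡ 130
42^6 ≡ 298
42^12 ≡ 30
42^31 ≡ 173
42^62 ≡ 89
42^93 ≡ 104
42^124 ≡ 88
42^186 ≡ 372
42^372 ≡ 1
The smallest such exponent is 372, so the order of 42 is 372.

372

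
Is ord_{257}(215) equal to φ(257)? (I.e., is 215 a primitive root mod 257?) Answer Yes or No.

No

φ(257) = 257 − 1 = 256 = 2^8.
It suffices to check that the order of 215 is not a proper divisor of 256: compute 215^(256/q) for q ∈ {2}.
215^128 ≡ 1 (mod 257)  [q = 2: ≡ 1 ✗]
The check at q = 2 fails, so 215 generates a proper subgroup.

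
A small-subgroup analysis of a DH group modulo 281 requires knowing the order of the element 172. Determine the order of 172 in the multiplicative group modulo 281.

By Lagrange's theorem, ord_281(172) divides φ(281) = 281 − 1 = 280 = 2^3 · 5 · 7.
Divisors of 280: 1, 2, 4, 5, 7, 8, 10, 14, 20, 28, 35, 40, 56, 70, 140, 280.
Compute 172^d (mod 281) for the divisors d until we hit 1:
172^1 ≡ 172 (mod 281)
172^2 ≡ 79 (mod 281)
172^4 ≡ 59 (mod 281)
172^5 ≡ 32 (mod 281)
172^7 ≡ 280 (mod 281)
172^8 ≡ 109 (mod 281)
172^10 ≡ 181 (mod 281)
172^14 ≡ 1 (mod 281) ✓
The smallest such exponent is 14, so the order of 172 is 14.

14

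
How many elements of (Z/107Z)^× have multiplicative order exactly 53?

52

φ(107) = 107 − 1 = 106 = 2 · 53.
(Z/107Z)^× is cyclic (|G| = 106); a cyclic group of order m has exactly φ(d) elements of each order d | m, and none otherwise.
53 | 106, and φ(53) = 53 − 1 = 52.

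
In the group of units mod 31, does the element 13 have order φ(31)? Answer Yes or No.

Yes

φ(31) = 31 − 1 = 30 = 2 · 3 · 5.
It suffices to check that the order of 13 is not a proper divisor of 30: compute 13^(30/q) for q ∈ {2, 3, 5}.
13^15 ≡ 30 (mod 31)  [q = 2: ≢ 1 ✓]
13^10 ≡ 5 (mod 31)  [q = 3: ≢ 1 ✓]
13^6 ≡ 16 (mod 31)  [q = 5: ≢ 1 ✓]
All checks pass, so 13 has order 30 and is a primitive root modulo 31.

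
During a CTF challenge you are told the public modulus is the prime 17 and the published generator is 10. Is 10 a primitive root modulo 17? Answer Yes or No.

φ(17) = 17 − 1 = 16 = 2^4.
10 is a primitive root mod 17 iff 10^(φ(17)/q) ≢ 1 for every prime q | φ(17), i.e. q ∈ {2}.
10^8 ≡ 16 (mod 17)  [q = 2: ≢ 1 ✓]
None equal 1, so ord_17(10) = 16: 10 is a primitive root.

Yes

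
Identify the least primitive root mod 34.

3

φ(34) = φ(2)·φ(17) = 1·16 = 16 = 2^4.
Test candidates g = 2, 3, … against the prime factors q ∈ {2} of φ(34): g is a generator iff g^(16/q) ≢ 1 for every such q.
g = 2: gcd(2, 34) = 2 > 1, not a unit — skip.
g = 3: 3^8 ≡ 33 — none is 1, so 3 is a primitive root.
So 3 is the smallest generator of (Z/34Z)^×.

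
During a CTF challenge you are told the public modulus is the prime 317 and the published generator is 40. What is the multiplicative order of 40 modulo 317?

158

Since 40 ∈ (Z/317Z)^×, its order divides φ(317) = 317 − 1 = 316 = 2^2 · 79.
Divisors of 316: 1, 2, 4, 79, 158, 316.
Check 40^d mod 317 for each divisor in increasing order:
40^1 ≡ 40
40^2 ≡ 15
40^4 ≡ 225
40^79 ≡ 316
40^158 ≡ 1
The smallest such exponent is 158, so the order of 40 is 158.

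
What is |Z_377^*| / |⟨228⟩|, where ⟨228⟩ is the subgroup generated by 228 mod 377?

By Lagrange's theorem, ord_377(228) divides φ(377) = φ(13·29) = (13−1)·(29−1) = 12·28 = 336 = 2^4 · 3 · 7.
Divisors of 336: 1, 2, 3, 4, 6, 7, 8, 12, 14, 16, 21, 24, 28, 42, 48, 56, 84, 112, 168, 336.
Test each divisor d:
228^1 ≡ 228 (mod 377)
228^2 ≡ 335 (mod 377)
228^3 ≡ 226 (mod 377)
228^4 ≡ 256 (mod 377)
228^6 ≡ 181 (mod 377)
228^7 ≡ 175 (mod 377)
228^8 ≡ 315 (mod 377)
228^12 ≡ 339 (mod 377)
228^14 ≡ 88 (mod 377)
228^16 ≡ 74 (mod 377)
228^21 ≡ 320 (mod 377)
228^24 ≡ 313 (mod 377)
228^28 ≡ 204 (mod 377)
228^42 ≡ 233 (mod 377)
228^48 ≡ 326 (mod 377)
228^56 ≡ 146 (mod 377)
228^84 ≡ 1 (mod 377) ✓
So ord_377(228) = 84, hence |⟨228⟩| = 84.
[(Z/377Z)^× : ⟨228⟩] = 336/84 = 4.

4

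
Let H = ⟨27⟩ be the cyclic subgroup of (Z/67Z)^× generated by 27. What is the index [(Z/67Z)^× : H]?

Since 27 ∈ (Z/67Z)^×, its order divides φ(67) = 67 − 1 = 66 = 2 · 3 · 11.
Divisors of 66: 1, 2, 3, 6, 11, 22, 33, 66.
Compute 27^d (mod 67) for the divisors d until we hit 1:
27^1 ≡ 27
27^2 ≡ 59
27^3 ≡ 52
27^6 ≡ 24
27^11 ≡ 66
27^22 ≡ 1
The order of 27 is 22, so the subgroup it generates has 22 elements.
The index is φ(67) / ord(27) = 66 / 22 = 3.

3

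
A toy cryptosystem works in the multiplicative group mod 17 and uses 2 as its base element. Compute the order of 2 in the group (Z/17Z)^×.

8

By Lagrange's theorem, ord_17(2) divides φ(17) = 17 − 1 = 16 = 2^4.
Divisors of 16: 1, 2, 4, 8, 16.
Check 2^d mod 17 for each divisor in increasing order:
2^1 ≡ 2 (mod 17)
2^2 ≡ 4 (mod 17)
2^4 ≡ 16 (mod 17)
2^8 ≡ 1 (mod 17) ✓
Hence ord(2) = 8.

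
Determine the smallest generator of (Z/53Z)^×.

2

φ(53) = 53 − 1 = 52 = 2^2 · 13.
g is a primitive root iff g^(52/q) ≢ 1 (mod 53) for each prime q ∈ {2, 13}.
g = 2: 2^26 ≡ 52; 2^4 ≡ 16 — none is 1, so 2 is a primitive root.
The smallest primitive root modulo 53 is 2.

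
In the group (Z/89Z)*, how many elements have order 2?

1

φ(89) = 89 − 1 = 88 = 2^3 · 11.
In a cyclic group of order 88, there are φ(d) elements of order d for each divisor d of 88, and zero for non-divisors.
2 | 88, and φ(2) = 2 − 1 = 1.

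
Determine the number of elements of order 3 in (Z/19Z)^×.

2

φ(19) = 19 − 1 = 18 = 2 · 3^2.
Since (Z/19Z)^× is cyclic of order 18, the number of elements of order d is φ(d) when d | 18 and 0 otherwise.
3 | 18, and φ(3) = 3 − 1 = 2.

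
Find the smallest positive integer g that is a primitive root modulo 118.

11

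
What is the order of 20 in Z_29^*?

7

ord(20) | φ(29) = 29 − 1 = 28 = 2^2 · 7.
Divisors of 28: 1, 2, 4, 7, 14, 28.
Evaluate successive powers at the divisors of 28:
20^1 ≡ 20 (mod 29)
20^2 ≡ 23 (mod 29)
20^4 ≡ 7 (mod 29)
20^7 ≡ 1 (mod 29) ✓
Therefore the multiplicative order of 20 modulo 29 is 7.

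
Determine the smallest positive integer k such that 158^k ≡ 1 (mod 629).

48

The order of 158 must divide φ(629) = φ(17·37) = (17−1)·(37−1) = 16·36 = 576 = 2^6 · 3^2.
Divisors of 576: 1, 2, 3, 4, 6, 8, 9, 12, 16, 18, 24, 32, 36, 48, 64, 72, 96, 144, 192, 288, 576.
Compute 158^d (mod 629) for the divisors d until we hit 1:
158^1 ≡ 158 (mod 629)
158^2 ≡ 433 (mod 629)
158^3 ≡ 482 (mod 629)
158^4 ≡ 47 (mod 629)
158^6 ≡ 223 (mod 629)
158^8 ≡ 322 (mod 629)
158^9 ≡ 556 (mod 629)
158^12 ≡ 38 (mod 629)
158^16 ≡ 528 (mod 629)
158^18 ≡ 297 (mod 629)
158^24 ≡ 186 (mod 629)
158^32 ≡ 137 (mod 629)
158^36 ≡ 149 (mod 629)
158^48 ≡ 1 (mod 629) ✓
Therefore the multiplicative order of 158 modulo 629 is 48.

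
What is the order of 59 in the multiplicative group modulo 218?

Since 59 ∈ (Z/218Z)^×, its order divides φ(218) = φ(2)·φ(109) = 1·108 = 108 = 2^2 · 3^3.
Divisors of 108: 1, 2, 3, 4, 6, 9, 12, 18, 27, 36, 54, 108.
Check 59^d mod 218 for each divisor in increasing order:
59^1 ≡ 59
59^2 ≡ 211
59^3 ≡ 23
59^4 ≡ 49
59^6 ≡ 93
59^9 ≡ 177
59^12 ≡ 147
59^18 ≡ 155
59^27 ≡ 185
59^36 ≡ 45
59^54 ≡ 217
59^108 ≡ 1
The smallest such exponent is 108, so the order of 59 is 108.

108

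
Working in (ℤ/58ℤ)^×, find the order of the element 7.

7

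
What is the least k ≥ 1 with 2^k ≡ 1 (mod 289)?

136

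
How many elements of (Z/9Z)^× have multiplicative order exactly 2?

φ(9) = φ(3^2) = 3·(3−1) = 6 = 2 · 3.
In a cyclic group of order 6, there are φ(d) elements of order d for each divisor d of 6, and zero for non-divisors.
2 | 6, and φ(2) = 2 − 1 = 1.

1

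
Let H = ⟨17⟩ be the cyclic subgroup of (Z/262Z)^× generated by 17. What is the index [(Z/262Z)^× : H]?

1

Since 17 ∈ (Z/262Z)^×, its order divides φ(262) = φ(2)·φ(131) = 1·130 = 130 = 2 · 5 · 13.
Divisors of 130: 1, 2, 5, 10, 13, 26, 65, 130.
Check 17^d mod 262 for each divisor in increasing order:
17^1 ≡ 17 (mod 262)
17^2 ≡ 27 (mod 262)
17^5 ≡ 79 (mod 262)
17^10 ≡ 215 (mod 262)
17^13 ≡ 173 (mod 262)
17^26 ≡ 61 (mod 262)
17^65 ≡ 261 (mod 262)
17^130 ≡ 1 (mod 262) ✓
Thus |⟨17⟩| = ord(17) = 130.
Index = |(Z/262Z)^×| / |⟨17⟩| = 130 / 130 = 1.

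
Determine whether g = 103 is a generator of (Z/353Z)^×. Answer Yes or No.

Yes

φ(353) = 353 − 1 = 352 = 2^5 · 11.
An element g generates (Z/353Z)^× iff g^(352/q) ≢ 1 (mod 353) for each prime q ∈ {2, 11}.
103^176 ≡ 352 (mod 353)  [q = 2: ≢ 1 ✓]
103^32 ≡ 185 (mod 353)  [q = 11: ≢ 1 ✓]
All checks pass, so 103 has order 352 and is a primitive root modulo 353.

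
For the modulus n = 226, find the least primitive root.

3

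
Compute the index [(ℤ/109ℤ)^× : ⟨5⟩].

4

By Lagrange's theorem, ord_109(5) divides φ(109) = 109 − 1 = 108 = 2^2 · 3^3.
Divisors of 108: 1, 2, 3, 4, 6, 9, 12, 18, 27, 36, 54, 108.
Check 5^d mod 109 for each divisor in increasing order:
5^1 ≡ 5 (mod 109)
5^2 ≡ 25 (mod 109)
5^3 ≡ 16 (mod 109)
5^4 ≡ 80 (mod 109)
5^6 ≡ 38 (mod 109)
5^9 ≡ 63 (mod 109)
5^12 ≡ 27 (mod 109)
5^18 ≡ 45 (mod 109)
5^27 ≡ 1 (mod 109) ✓
The order of 5 is 27, so the subgroup it generates has 27 elements.
[(Z/109Z)^× : ⟨5⟩] = 108/27 = 4.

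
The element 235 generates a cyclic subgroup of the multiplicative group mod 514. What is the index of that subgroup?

4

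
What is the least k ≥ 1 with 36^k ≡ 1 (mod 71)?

35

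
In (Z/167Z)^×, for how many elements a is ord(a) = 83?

82

φ(167) = 167 − 1 = 166 = 2 · 83.
Since (Z/167Z)^× is cyclic of order 166, the number of elements of order d is φ(d) when d | 166 and 0 otherwise.
83 | 166, and φ(83) = 83 − 1 = 82.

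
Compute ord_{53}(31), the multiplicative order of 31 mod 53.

52

ord(31) | φ(53) = 53 − 1 = 52 = 2^2 · 13.
Divisors of 52: 1, 2, 4, 13, 26, 52.
Compute 31^d (mod 53) for the divisors d until we hit 1:
31^1 ≡ 31 (mod 53)
31^2 ≡ 7 (mod 53)
31^4 ≡ 49 (mod 53)
31^13 ≡ 30 (mod 53)
31^26 ≡ 52 (mod 53)
31^52 ≡ 1 (mod 53) ✓
The smallest such exponent is 52, so the order of 31 is 52.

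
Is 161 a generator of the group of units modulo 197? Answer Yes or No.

No

φ(197) = 197 − 1 = 196 = 2^2 · 7^2.
161 is a primitive root mod 197 iff 161^(φ(197)/q) ≢ 1 for every prime q | φ(197), i.e. q ∈ {2, 7}.
161^98 ≡ 1 (mod 197)  [q = 2: ≡ 1 ✗]
161^28 ≡ 1 (mod 197)  [q = 7: ≡ 1 ✗]
The check at q = 2 fails, so 161 generates a proper subgroup.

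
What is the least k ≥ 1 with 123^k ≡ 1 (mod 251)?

Since 123 ∈ (Z/251Z)^×, its order divides φ(251) = 251 − 1 = 250 = 2 · 5^3.
Divisors of 250: 1, 2, 5, 10, 25, 50, 125, 250.
Evaluate successive powers at the divisors of 250:
123^1 ≡ 123 (mod 251)
123^2 ≡ 69 (mod 251)
123^5 ≡ 20 (mod 251)
123^10 ≡ 149 (mod 251)
123^25 ≡ 1 (mod 251) ✓
So ord_251(123) = 25.

25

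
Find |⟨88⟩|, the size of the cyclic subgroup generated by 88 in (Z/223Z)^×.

222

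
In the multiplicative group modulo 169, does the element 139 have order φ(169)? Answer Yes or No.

No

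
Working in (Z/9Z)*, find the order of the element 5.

6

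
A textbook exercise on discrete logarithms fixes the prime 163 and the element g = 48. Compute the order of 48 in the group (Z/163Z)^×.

54

ord(48) | φ(163) = 163 − 1 = 162 = 2 · 3^4.
Divisors of 162: 1, 2, 3, 6, 9, 18, 27, 54, 81, 162.
Evaluate successive powers at the divisors of 162:
48^1 ≡ 48 (mod 163)
48^2 ≡ 22 (mod 163)
48^3 ≡ 78 (mod 163)
48^6 ≡ 53 (mod 163)
48^9 ≡ 59 (mod 163)
48^18 ≡ 58 (mod 163)
48^27 ≡ 162 (mod 163)
48^54 ≡ 1 (mod 163) ✓
The smallest such exponent is 54, so the order of 48 is 54.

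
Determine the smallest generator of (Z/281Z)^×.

φ(281) = 281 − 1 = 280 = 2^3 · 5 · 7.
g is a primitive root iff g^(280/q) ≢ 1 (mod 281) for each prime q ∈ {2, 5, 7}.
g = 2: 2^140 ≡ 1 — hits 1, so not a primitive root.
g = 3: 3^140 ≡ 280; 3^56 ≡ 86; 3^40 ≡ 249 — none is 1, so 3 is a primitive root.
Hence the least primitive root of 281 is 3.

3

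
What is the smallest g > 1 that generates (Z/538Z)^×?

3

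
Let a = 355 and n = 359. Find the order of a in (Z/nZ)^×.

Since 355 ∈ (Z/359Z)^×, its order divides φ(359) = 359 − 1 = 358 = 2 · 179.
Divisors of 358: 1, 2, 179, 358.
Compute 355^d (mod 359) for the divisors d until we hit 1:
355^1 ≡ 355
355^2 ≡ 16
355^179 ≡ 358
355^358 ≡ 1
The smallest such exponent is 358, so the order of 355 is 358.

358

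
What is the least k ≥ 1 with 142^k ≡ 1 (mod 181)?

The order of 142 must divide φ(181) = 181 − 1 = 180 = 2^2 · 3^2 · 5.
Divisors of 180: 1, 2, 3, 4, 5, 6, 9, 10, 12, 15, 18, 20, 30, 36, 45, 60, 90, 180.
Evaluate successive powers at the divisors of 180:
142^1 ≡ 142
142^2 ≡ 73
142^3 ≡ 49
142^4 ≡ 80
142^5 ≡ 138
142^6 ≡ 48
142^9 ≡ 180
142^10 ≡ 39
142^12 ≡ 132
142^15 ≡ 133
142^18 ≡ 1
So ord_181(142) = 18.

18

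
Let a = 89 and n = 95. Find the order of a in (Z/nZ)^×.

By Lagrange's theorem, ord_95(89) divides φ(95) = φ(5·19) = (5−1)·(19−1) = 4·18 = 72 = 2^3 · 3^2.
Divisors of 72: 1, 2, 3, 4, 6, 8, 9, 12, 18, 24, 36, 72.
Test each divisor d:
89^1 ≡ 89 (mod 95)
89^2 ≡ 36 (mod 95)
89^3 ≡ 69 (mod 95)
89^4 ≡ 61 (mod 95)
89^6 ≡ 11 (mod 95)
89^8 ≡ 16 (mod 95)
89^9 ≡ 94 (mod 95)
89^12 ≡ 26 (mod 95)
89^18 ≡ 1 (mod 95) ✓
The smallest such exponent is 18, so the order of 89 is 18.

18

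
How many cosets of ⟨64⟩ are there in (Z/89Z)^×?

8

The order of 64 must divide φ(89) = 89 − 1 = 88 = 2^3 · 11.
Divisors of 88: 1, 2, 4, 8, 11, 22, 44, 88.
Test each divisor d:
64^1 ≡ 64 (mod 89)
64^2 ≡ 2 (mod 89)
64^4 ≡ 4 (mod 89)
64^8 ≡ 16 (mod 89)
64^11 ≡ 1 (mod 89) ✓
So ord_89(64) = 11, hence |⟨64⟩| = 11.
The index is φ(89) / ord(64) = 88 / 11 = 8.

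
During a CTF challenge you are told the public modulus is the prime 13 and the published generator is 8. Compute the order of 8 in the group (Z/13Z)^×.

4

Since 8 ∈ (Z/13Z)^×, its order divides φ(13) = 13 − 1 = 12 = 2^2 · 3.
Divisors of 12: 1, 2, 3, 4, 6, 12.
Check 8^d mod 13 for each divisor in increasing order:
8^1 ≡ 8
8^2 ≡ 12
8^3 ≡ 5
8^4 ≡ 1
Hence ord(8) = 4.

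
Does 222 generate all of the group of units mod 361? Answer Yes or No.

φ(361) = φ(19^2) = 19·(19−1) = 342 = 2 · 3^2 · 19.
Test 222^(342/q) mod 361 for each prime factor q of 342:
222^171 ≡ 360 (mod 361)  [q = 2: ≢ 1 ✓]
222^114 ≡ 68 (mod 361)  [q = 3: ≢ 1 ✓]
222^18 ≡ 77 (mod 361)  [q = 19: ≢ 1 ✓]
None equal 1, so ord_361(222) = 342: 222 is a primitive root.

Yes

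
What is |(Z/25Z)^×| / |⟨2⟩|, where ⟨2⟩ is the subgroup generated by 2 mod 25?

1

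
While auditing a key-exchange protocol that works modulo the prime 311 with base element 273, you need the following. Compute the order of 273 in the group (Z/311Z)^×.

The order of 273 must divide φ(311) = 311 − 1 = 310 = 2 · 5 · 31.
Divisors of 310: 1, 2, 5, 10, 31, 62, 155, 310.
Check 273^d mod 311 for each divisor in increasing order:
273^1 ≡ 273
273^2 ≡ 200
273^5 ≡ 168
273^10 ≡ 234
273^31 ≡ 52
273^62 ≡ 216
273^155 ≡ 1
Hence ord(273) = 155.

155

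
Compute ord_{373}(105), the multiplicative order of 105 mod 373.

372

ord(105) | φ(373) = 373 − 1 = 372 = 2^2 · 3 · 31.
Divisors of 372: 1, 2, 3, 4, 6, 12, 31, 62, 93, 124, 186, 372.
Evaluate successive powers at the divisors of 372:
105^1 ≡ 105
105^2 ≡ 208
105^3 ≡ 206
105^4 ≡ 369
105^6 ≡ 287
105^12 ≡ 309
105^31 ≡ 173
105^62 ≡ 89
105^93 ≡ 104
105^124 ≡ 88
105^186 ≡ 372
105^372 ≡ 1
So ord_373(105) = 372.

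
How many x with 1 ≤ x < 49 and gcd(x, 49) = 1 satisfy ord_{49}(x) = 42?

12

φ(49) = φ(7^2) = 7·(7−1) = 42 = 2 · 3 · 7.
Since (Z/49Z)^× is cyclic of order 42, the number of elements of order d is φ(d) when d | 42 and 0 otherwise.
42 = 2 · 3 · 7 divides 42, and φ(42) = 12.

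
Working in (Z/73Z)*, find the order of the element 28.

The order of 28 must divide φ(73) = 73 − 1 = 72 = 2^3 · 3^2.
Divisors of 72: 1, 2, 3, 4, 6, 8, 9, 12, 18, 24, 36, 72.
Compute 28^d (mod 73) for the divisors d until we hit 1:
28^1 ≡ 28 (mod 73)
28^2 ≡ 54 (mod 73)
28^3 ≡ 52 (mod 73)
28^4 ≡ 69 (mod 73)
28^6 ≡ 3 (mod 73)
28^8 ≡ 16 (mod 73)
28^9 ≡ 10 (mod 73)
28^12 ≡ 9 (mod 73)
28^18 ≡ 27 (mod 73)
28^24 ≡ 8 (mod 73)
28^36 ≡ 72 (mod 73)
28^72 ≡ 1 (mod 73) ✓
So ord_73(28) = 72.

72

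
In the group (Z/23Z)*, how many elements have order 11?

φ(23) = 23 − 1 = 22 = 2 · 11.
Since (Z/23Z)^× is cyclic of order 22, the number of elements of order d is φ(d) when d | 22 and 0 otherwise.
11 | 22, and φ(11) = 11 − 1 = 10.

10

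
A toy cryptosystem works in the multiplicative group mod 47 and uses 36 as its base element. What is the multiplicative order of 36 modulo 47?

23

By Lagrange's theorem, ord_47(36) divides φ(47) = 47 − 1 = 46 = 2 · 23.
Divisors of 46: 1, 2, 23, 46.
Evaluate successive powers at the divisors of 46:
36^1 ≡ 36 (mod 47)
36^2 ≡ 27 (mod 47)
36^23 ≡ 1 (mod 47) ✓
The smallest such exponent is 23, so the order of 36 is 23.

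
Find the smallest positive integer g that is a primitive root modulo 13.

2

φ(13) = 13 − 1 = 12 = 2^2 · 3.
g is a primitive root iff g^(12/q) ≢ 1 (mod 13) for each prime q ∈ {2, 3}.
g = 2: 2^6 ≡ 12; 2^4 ≡ 3 — none is 1, so 2 is a primitive root.
So 2 is the smallest generator of (Z/13Z)^×.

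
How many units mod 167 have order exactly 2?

1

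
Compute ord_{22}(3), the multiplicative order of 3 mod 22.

ord(3) | φ(22) = φ(2)·φ(11) = 1·10 = 10 = 2 · 5.
Divisors of 10: 1, 2, 5, 10.
Test each divisor d:
3^1 ≡ 3 (mod 22)
3^2 ≡ 9 (mod 22)
3^5 ≡ 1 (mod 22) ✓
So ord_22(3) = 5.

5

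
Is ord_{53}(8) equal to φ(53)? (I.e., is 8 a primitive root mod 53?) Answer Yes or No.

Yes

φ(53) = 53 − 1 = 52 = 2^2 · 13.
Test 8^(52/q) mod 53 for each prime factor q of 52:
8^26 ≡ 52 (mod 53)  [q = 2: ≢ 1 ✓]
8^4 ≡ 15 (mod 53)  [q = 13: ≢ 1 ✓]
None equal 1, so ord_53(8) = 52: 8 is a primitive root.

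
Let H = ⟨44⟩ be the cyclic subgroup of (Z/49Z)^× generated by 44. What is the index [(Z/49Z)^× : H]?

2

The order of 44 must divide φ(49) = φ(7^2) = 7·(7−1) = 42 = 2 · 3 · 7.
Divisors of 42: 1, 2, 3, 6, 7, 14, 21, 42.
Test each divisor d:
44^1 ≡ 44 (mod 49)
44^2 ≡ 25 (mod 49)
44^3 ≡ 22 (mod 49)
44^6 ≡ 43 (mod 49)
44^7 ≡ 30 (mod 49)
44^14 ≡ 18 (mod 49)
44^21 ≡ 1 (mod 49) ✓
So ord_49(44) = 21, hence |⟨44⟩| = 21.
Index = |(Z/49Z)^×| / |⟨44⟩| = 42 / 21 = 2.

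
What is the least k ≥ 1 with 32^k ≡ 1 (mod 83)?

82

Since 32 ∈ (Z/83Z)^×, its order divides φ(83) = 83 − 1 = 82 = 2 · 41.
Divisors of 82: 1, 2, 41, 82.
Check 32^d mod 83 for each divisor in increasing order:
32^1 ≡ 32 (mod 83)
32^2 ≡ 28 (mod 83)
32^41 ≡ 82 (mod 83)
32^82 ≡ 1 (mod 83) ✓
So ord_83(32) = 82.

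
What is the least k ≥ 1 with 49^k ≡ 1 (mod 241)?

120

ord(49) | φ(241) = 241 − 1 = 240 = 2^4 · 3 · 5.
Divisors of 240: 1, 2, 3, 4, 5, 6, 8, 10, 12, 15, 16, 20, 24, 30, 40, 48, 60, 80, 120, 240.
Test each divisor d:
49^1 ≡ 49
49^2 ≡ 232
49^3 ≡ 41
49^4 ≡ 81
49^5 ≡ 113
49^6 ≡ 235
49^8 ≡ 54
49^10 ≡ 237
49^12 ≡ 36
49^15 ≡ 30
49^16 ≡ 24
49^20 ≡ 16
49^24 ≡ 91
49^30 ≡ 177
49^40 ≡ 15
49^48 ≡ 87
49^60 ≡ 240
49^80 ≡ 225
49^120 ≡ 1
Therefore the multiplicative order of 49 modulo 241 is 120.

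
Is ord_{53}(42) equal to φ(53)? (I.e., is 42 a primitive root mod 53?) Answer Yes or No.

No

φ(53) = 53 − 1 = 52 = 2^2 · 13.
42 is a primitive root mod 53 iff 42^(φ(53)/q) ≢ 1 for every prime q | φ(53), i.e. q ∈ {2, 13}.
42^26 ≡ 1 (mod 53)  [q = 2: ≡ 1 ✗]
42^4 ≡ 13 (mod 53)  [q = 13: ≢ 1 ✓]
42^26 ≡ 1 shows ord(42) | 26, strictly less than φ(53); not a primitive root.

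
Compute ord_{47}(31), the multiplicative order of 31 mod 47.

46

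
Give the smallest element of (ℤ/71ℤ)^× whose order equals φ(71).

φ(71) = 71 − 1 = 70 = 2 · 5 · 7.
Test candidates g = 2, 3, … against the prime factors q ∈ {2, 5, 7} of φ(71): g is a generator iff g^(70/q) ≢ 1 for every such q.
g = 2: 2^35 ≡ 1 — hits 1, so not a primitive root.
g = 3: 3^35 ≡ 1 — hits 1, so not a primitive root.
g = 4: 4^35 ≡ 1 — hits 1, so not a primitive root.
g = 5: 5^35 ≡ 1 — hits 1, so not a primitive root.
g = 6: 6^35 ≡ 1 — hits 1, so not a primitive root.
g = 7: 7^35 ≡ 70; 7^14 ≡ 54; 7^10 ≡ 45 — none is 1, so 7 is a primitive root.
So 7 is the smallest generator of (Z/71Z)^×.

7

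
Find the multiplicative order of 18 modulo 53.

52

ord(18) | φ(53) = 53 − 1 = 52 = 2^2 · 13.
Divisors of 52: 1, 2, 4, 13, 26, 52.
Compute 18^d (mod 53) for the divisors d until we hit 1:
18^1 ≡ 18
18^2 ≡ 6
18^4 ≡ 36
18^13 ≡ 23
18^26 ≡ 52
18^52 ≡ 1
The smallest such exponent is 52, so the order of 18 is 52.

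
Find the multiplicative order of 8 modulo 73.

ord(8) | φ(73) = 73 − 1 = 72 = 2^3 · 3^2.
Divisors of 72: 1, 2, 3, 4, 6, 8, 9, 12, 18, 24, 36, 72.
Check 8^d mod 73 for each divisor in increasing order:
8^1 ≡ 8
8^2 ≡ 64
8^3 ≡ 1
Therefore the multiplicative order of 8 modulo 73 is 3.

3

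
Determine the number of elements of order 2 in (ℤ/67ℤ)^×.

1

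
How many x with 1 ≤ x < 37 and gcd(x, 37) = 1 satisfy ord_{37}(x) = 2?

1

φ(37) = 37 − 1 = 36 = 2^2 · 3^2.
Since (Z/37Z)^× is cyclic of order 36, the number of elements of order d is φ(d) when d | 36 and 0 otherwise.
2 | 36, and φ(2) = 2 − 1 = 1.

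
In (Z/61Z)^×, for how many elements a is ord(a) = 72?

0

φ(61) = 61 − 1 = 60 = 2^2 · 3 · 5.
(Z/61Z)^× is cyclic (|G| = 60); a cyclic group of order m has exactly φ(d) elements of each order d | m, and none otherwise.
Here 60 is not a multiple of 72, so there are no elements of order 72.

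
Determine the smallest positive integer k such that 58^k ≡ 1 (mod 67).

The order of 58 must divide φ(67) = 67 − 1 = 66 = 2 · 3 · 11.
Divisors of 66: 1, 2, 3, 6, 11, 22, 33, 66.
Compute 58^d (mod 67) for the divisors d until we hit 1:
58^1 ≡ 58
58^2 ≡ 14
58^3 ≡ 8
58^6 ≡ 64
58^11 ≡ 66
58^22 ≡ 1
Hence ord(58) = 22.

22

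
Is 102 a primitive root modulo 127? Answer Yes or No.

No

φ(127) = 127 − 1 = 126 = 2 · 3^2 · 7.
An element g generates (Z/127Z)^× iff g^(126/q) ≢ 1 (mod 127) for each prime q ∈ {2, 3, 7}.
102^63 ≡ 126 (mod 127)  [q = 2: ≢ 1 ✓]
102^42 ≡ 1 (mod 127)  [q = 3: ≡ 1 ✗]
102^18 ≡ 32 (mod 127)  [q = 7: ≢ 1 ✓]
Since 102^42 ≡ 1, the order of 102 divides 42 < 126, so 102 is not a primitive root.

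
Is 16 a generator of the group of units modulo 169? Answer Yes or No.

φ(169) = φ(13^2) = 13·(13−1) = 156 = 2^2 · 3 · 13.
Test 16^(156/q) mod 169 for each prime factor q of 156:
16^78 ≡ 1 (mod 169)  [q = 2: ≡ 1 ✗]
16^52 ≡ 146 (mod 169)  [q = 3: ≢ 1 ✓]
16^12 ≡ 157 (mod 169)  [q = 13: ≢ 1 ✓]
16^78 ≡ 1 shows ord(16) | 78, strictly less than φ(169); not a primitive root.

No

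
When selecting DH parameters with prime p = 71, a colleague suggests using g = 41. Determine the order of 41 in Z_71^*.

14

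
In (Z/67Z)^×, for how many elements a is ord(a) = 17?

0

φ(67) = 67 − 1 = 66 = 2 · 3 · 11.
In a cyclic group of order 66, there are φ(d) elements of order d for each divisor d of 66, and zero for non-divisors.
Here 66 is not a multiple of 17, so there are no elements of order 17.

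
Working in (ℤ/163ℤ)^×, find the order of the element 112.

ord(112) | φ(163) = 163 − 1 = 162 = 2 · 3^4.
Divisors of 162: 1, 2, 3, 6, 9, 18, 27, 54, 81, 162.
Test each divisor d:
112^1 ≡ 112
112^2 ≡ 156
112^3 ≡ 31
112^6 ≡ 146
112^9 ≡ 125
112^18 ≡ 140
112^27 ≡ 59
112^54 ≡ 58
112^81 ≡ 162
112^162 ≡ 1
So ord_163(112) = 162.

162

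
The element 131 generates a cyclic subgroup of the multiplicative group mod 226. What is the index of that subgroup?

14

The order of 131 must divide φ(226) = φ(2)·φ(113) = 1·112 = 112 = 2^4 · 7.
Divisors of 112: 1, 2, 4, 7, 8, 14, 16, 28, 56, 112.
Compute 131^d (mod 226) for the divisors d until we hit 1:
131^1 ≡ 131 (mod 226)
131^2 ≡ 211 (mod 226)
131^4 ≡ 225 (mod 226)
131^7 ≡ 157 (mod 226)
131^8 ≡ 1 (mod 226) ✓
So ord_226(131) = 8, hence |⟨131⟩| = 8.
Index = |(Z/226Z)^×| / |⟨131⟩| = 112 / 8 = 14.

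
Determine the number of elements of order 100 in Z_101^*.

φ(101) = 101 − 1 = 100 = 2^2 · 5^2.
In a cyclic group of order 100, there are φ(d) elements of order d for each divisor d of 100, and zero for non-divisors.
100 = 2^2 · 5^2 divides 100, and φ(100) = 40.

40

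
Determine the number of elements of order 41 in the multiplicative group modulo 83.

40

φ(83) = 83 − 1 = 82 = 2 · 41.
In a cyclic group of order 82, there are φ(d) elements of order d for each divisor d of 82, and zero for non-divisors.
41 | 82, and φ(41) = 41 − 1 = 40.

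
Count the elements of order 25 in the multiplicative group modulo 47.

0

φ(47) = 47 − 1 = 46 = 2 · 23.
(Z/47Z)^× is cyclic (|G| = 46); a cyclic group of order m has exactly φ(d) elements of each order d | m, and none otherwise.
25 does not divide 46, so no element of (Z/47Z)^× has order 25.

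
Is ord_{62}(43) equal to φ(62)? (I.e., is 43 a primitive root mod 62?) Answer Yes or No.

Yes

φ(62) = φ(2)·φ(31) = 1·30 = 30 = 2 · 3 · 5.
An element g generates (Z/62Z)^× iff g^(30/q) ≢ 1 (mod 62) for each prime q ∈ {2, 3, 5}.
43^15 ≡ 61 (mod 62)  [q = 2: ≢ 1 ✓]
43^10 ≡ 25 (mod 62)  [q = 3: ≢ 1 ✓]
43^6 ≡ 33 (mod 62)  [q = 5: ≢ 1 ✓]
Every test exponent gives a nontrivial residue, hence 43 generates the full group.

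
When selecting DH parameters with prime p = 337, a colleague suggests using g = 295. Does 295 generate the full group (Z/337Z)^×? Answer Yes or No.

No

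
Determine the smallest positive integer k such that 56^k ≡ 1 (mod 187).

16

Since 56 ∈ (Z/187Z)^×, its order divides φ(187) = φ(11·17) = (11−1)·(17−1) = 10·16 = 160 = 2^5 · 5.
Divisors of 160: 1, 2, 4, 5, 8, 10, 16, 20, 32, 40, 80, 160.
Compute 56^d (mod 187) for the divisors d until we hit 1:
56^1 ≡ 56 (mod 187)
56^2 ≡ 144 (mod 187)
56^4 ≡ 166 (mod 187)
56^5 ≡ 133 (mod 187)
56^8 ≡ 67 (mod 187)
56^10 ≡ 111 (mod 187)
56^16 ≡ 1 (mod 187) ✓
Hence ord(56) = 16.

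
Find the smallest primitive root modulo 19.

φ(19) = 19 − 1 = 18 = 2 · 3^2.
g is a primitive root iff g^(18/q) ≢ 1 (mod 19) for each prime q ∈ {2, 3}.
g = 2: 2^9 ≡ 18; 2^6 ≡ 7 — none is 1, so 2 is a primitive root.
Hence the least primitive root of 19 is 2.

2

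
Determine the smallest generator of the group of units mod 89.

φ(89) = 89 − 1 = 88 = 2^3 · 11.
g is a primitive root iff g^(88/q) ≢ 1 (mod 89) for each prime q ∈ {2, 11}.
g = 2: 2^44 ≡ 1 — hits 1, so not a primitive root.
g = 3: 3^44 ≡ 88; 3^8 ≡ 64 — none is 1, so 3 is a primitive root.
The smallest primitive root modulo 89 is 3.

3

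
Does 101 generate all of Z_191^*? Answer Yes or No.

φ(191) = 191 − 1 = 190 = 2 · 5 · 19.
It suffices to check that the order of 101 is not a proper divisor of 190: compute 101^(190/q) for q ∈ {2, 5, 19}.
101^95 ≡ 190 (mod 191)  [q = 2: ≢ 1 ✓]
101^38 ≡ 39 (mod 191)  [q = 5: ≢ 1 ✓]
101^10 ≡ 32 (mod 191)  [q = 19: ≢ 1 ✓]
None equal 1, so ord_191(101) = 190: 101 is a primitive root.

Yes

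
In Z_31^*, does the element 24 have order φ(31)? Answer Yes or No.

Yes

φ(31) = 31 − 1 = 30 = 2 · 3 · 5.
An element g generates (Z/31Z)^× iff g^(30/q) ≢ 1 (mod 31) for each prime q ∈ {2, 3, 5}.
24^15 ≡ 30 (mod 31)  [q = 2: ≢ 1 ✓]
24^10 ≡ 25 (mod 31)  [q = 3: ≢ 1 ✓]
24^6 ≡ 4 (mod 31)  [q = 5: ≢ 1 ✓]
All checks pass, so 24 has order 30 and is a primitive root modulo 31.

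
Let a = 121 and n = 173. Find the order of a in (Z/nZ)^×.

ord(121) | φ(173) = 173 − 1 = 172 = 2^2 · 43.
Divisors of 172: 1, 2, 4, 43, 86, 172.
Compute 121^d (mod 173) for the divisors d until we hit 1:
121^1 ≡ 121
121^2 ≡ 109
121^4 ≡ 117
121^43 ≡ 172
121^86 ≡ 1
The smallest such exponent is 86, so the order of 121 is 86.

86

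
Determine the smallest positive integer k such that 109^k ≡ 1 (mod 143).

ord(109) | φ(143) = φ(11·13) = (11−1)·(13−1) = 10·12 = 120 = 2^3 · 3 · 5.
Divisors of 120: 1, 2, 3, 4, 5, 6, 8, 10, 12, 15, 20, 24, 30, 40, 60, 120.
Compute 109^d (mod 143) for the divisors d until we hit 1:
109^1 ≡ 109
109^2 ≡ 12
109^3 ≡ 21
109^4 ≡ 1
So ord_143(109) = 4.

4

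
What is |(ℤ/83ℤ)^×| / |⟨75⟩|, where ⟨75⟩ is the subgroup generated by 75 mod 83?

The order of 75 must divide φ(83) = 83 − 1 = 82 = 2 · 41.
Divisors of 82: 1, 2, 41, 82.
Test each divisor d:
75^1 ≡ 75
75^2 ≡ 64
75^41 ≡ 1
So ord_83(75) = 41, hence |⟨75⟩| = 41.
[(Z/83Z)^× : ⟨75⟩] = 82/41 = 2.

2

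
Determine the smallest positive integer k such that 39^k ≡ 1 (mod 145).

ord(39) | φ(145) = φ(5·29) = (5−1)·(29−1) = 4·28 = 112 = 2^4 · 7.
Divisors of 112: 1, 2, 4, 7, 8, 14, 16, 28, 56, 112.
Test each divisor d:
39^1 ≡ 39 (mod 145)
39^2 ≡ 71 (mod 145)
39^4 ≡ 111 (mod 145)
39^7 ≡ 104 (mod 145)
39^8 ≡ 141 (mod 145)
39^14 ≡ 86 (mod 145)
39^16 ≡ 16 (mod 145)
39^28 ≡ 1 (mod 145) ✓
So ord_145(39) = 28.

28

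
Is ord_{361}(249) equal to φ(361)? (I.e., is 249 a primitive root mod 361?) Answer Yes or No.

Yes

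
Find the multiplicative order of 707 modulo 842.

ord(707) | φ(842) = φ(2)·φ(421) = 1·420 = 420 = 2^2 · 3 · 5 · 7.
Divisors of 420: 1, 2, 3, 4, 5, 6, 7, 10, 12, 14, 15, 20, 21, 28, 30, 35, 42, 60, 70, 84, 105, 140, 210, 420.
Evaluate successive powers at the divisors of 420:
707^1 ≡ 707 (mod 842)
707^2 ≡ 543 (mod 842)
707^3 ≡ 791 (mod 842)
707^4 ≡ 149 (mod 842)
707^5 ≡ 93 (mod 842)
707^6 ≡ 75 (mod 842)
707^7 ≡ 821 (mod 842)
707^10 ≡ 229 (mod 842)
707^12 ≡ 573 (mod 842)
707^14 ≡ 441 (mod 842)
707^15 ≡ 247 (mod 842)
707^20 ≡ 237 (mod 842)
707^21 ≡ 1 (mod 842) ✓
The smallest such exponent is 21, so the order of 707 is 21.

21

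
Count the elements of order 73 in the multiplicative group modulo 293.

φ(293) = 293 − 1 = 292 = 2^2 · 73.
In a cyclic group of order 292, there are φ(d) elements of order d for each divisor d of 292, and zero for non-divisors.
73 | 292, and φ(73) = 73 − 1 = 72.

72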